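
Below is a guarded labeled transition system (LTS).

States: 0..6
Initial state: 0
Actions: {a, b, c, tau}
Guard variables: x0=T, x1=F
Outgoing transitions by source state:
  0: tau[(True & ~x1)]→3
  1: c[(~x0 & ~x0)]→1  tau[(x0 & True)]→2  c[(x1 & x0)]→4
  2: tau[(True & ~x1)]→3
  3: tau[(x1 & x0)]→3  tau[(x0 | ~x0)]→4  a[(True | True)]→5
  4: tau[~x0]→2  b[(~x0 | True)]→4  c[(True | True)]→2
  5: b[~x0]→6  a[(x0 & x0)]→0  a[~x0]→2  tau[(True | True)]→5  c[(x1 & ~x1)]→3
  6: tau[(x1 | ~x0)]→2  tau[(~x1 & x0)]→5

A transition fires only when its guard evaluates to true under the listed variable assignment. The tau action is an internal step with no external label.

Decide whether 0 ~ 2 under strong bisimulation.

Refine partition for ~:
  round 0: {{0,1,2,3,4,5,6}}
  round 1: {{0,1,2,6},{3,5},{4}}
  round 2: {{0,2,6},{1},{3},{4},{5}}
  round 3: {{0,2},{1},{3},{4},{5},{6}}
Fixed point at round 4; 6 class(es).
0∈{0,2}, 2∈{0,2}

Answer: BISIMILAR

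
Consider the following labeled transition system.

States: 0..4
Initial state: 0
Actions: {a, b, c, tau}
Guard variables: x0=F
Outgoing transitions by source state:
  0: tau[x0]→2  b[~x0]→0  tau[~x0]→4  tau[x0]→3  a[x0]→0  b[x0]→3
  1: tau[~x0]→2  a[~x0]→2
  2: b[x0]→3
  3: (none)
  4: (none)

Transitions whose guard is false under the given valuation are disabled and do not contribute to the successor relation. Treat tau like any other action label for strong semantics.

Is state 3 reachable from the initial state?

Answer: UNREACHABLE

Trace:
4 transition(s) survive guard evaluation.
Layer 0: {0}
Layer 1: {4}  now seen {0,4}
Reachable = {0,4}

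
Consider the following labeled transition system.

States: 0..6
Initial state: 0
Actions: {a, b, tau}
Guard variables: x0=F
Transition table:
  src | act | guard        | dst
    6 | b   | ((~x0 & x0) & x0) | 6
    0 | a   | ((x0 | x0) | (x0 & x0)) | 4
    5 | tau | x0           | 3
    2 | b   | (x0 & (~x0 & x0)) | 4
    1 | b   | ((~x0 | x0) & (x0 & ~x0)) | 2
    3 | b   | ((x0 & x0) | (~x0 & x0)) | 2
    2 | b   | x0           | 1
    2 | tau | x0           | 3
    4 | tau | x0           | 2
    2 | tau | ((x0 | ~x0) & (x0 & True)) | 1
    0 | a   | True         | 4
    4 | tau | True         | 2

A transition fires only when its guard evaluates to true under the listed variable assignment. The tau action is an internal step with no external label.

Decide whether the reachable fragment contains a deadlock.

Answer: DEADLOCK at state 2

Analysis:
Reach set: {0,2,4}
  0: a→4  [1 exit(s)]
  2: ∅  [no exit]
  4: tau→2  [1 exit(s)]
witness 2: a·tau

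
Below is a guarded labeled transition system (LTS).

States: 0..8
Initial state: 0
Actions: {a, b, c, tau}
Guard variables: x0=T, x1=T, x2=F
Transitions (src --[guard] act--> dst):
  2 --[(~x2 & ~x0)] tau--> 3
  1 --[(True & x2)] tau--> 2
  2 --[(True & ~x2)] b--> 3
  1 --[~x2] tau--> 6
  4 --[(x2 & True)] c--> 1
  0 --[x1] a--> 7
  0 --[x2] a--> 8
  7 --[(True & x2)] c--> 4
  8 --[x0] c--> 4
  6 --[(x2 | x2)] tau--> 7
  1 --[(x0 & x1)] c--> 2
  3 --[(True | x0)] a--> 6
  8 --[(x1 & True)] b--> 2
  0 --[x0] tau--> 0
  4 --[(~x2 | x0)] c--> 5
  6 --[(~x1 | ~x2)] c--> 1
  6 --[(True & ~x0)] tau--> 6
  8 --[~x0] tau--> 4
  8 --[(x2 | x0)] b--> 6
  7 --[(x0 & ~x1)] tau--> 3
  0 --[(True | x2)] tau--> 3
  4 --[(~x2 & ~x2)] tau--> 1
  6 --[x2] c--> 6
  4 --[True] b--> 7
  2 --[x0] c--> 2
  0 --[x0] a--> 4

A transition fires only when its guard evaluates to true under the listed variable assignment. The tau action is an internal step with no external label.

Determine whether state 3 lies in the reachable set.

Guard filter leaves 16 enabled edge(s).
Layer 0: {0}
Layer 1: {3,4,7}  total {0,3,4,7}
Layer 2: {1,5,6}  total {0,1,3,4,5,6,7}
Layer 3: {2}  total {0,1,2,3,4,5,6,7}
R = {0,1,2,3,4,5,6,7}
trace reaching 3: tau

Answer: REACHABLE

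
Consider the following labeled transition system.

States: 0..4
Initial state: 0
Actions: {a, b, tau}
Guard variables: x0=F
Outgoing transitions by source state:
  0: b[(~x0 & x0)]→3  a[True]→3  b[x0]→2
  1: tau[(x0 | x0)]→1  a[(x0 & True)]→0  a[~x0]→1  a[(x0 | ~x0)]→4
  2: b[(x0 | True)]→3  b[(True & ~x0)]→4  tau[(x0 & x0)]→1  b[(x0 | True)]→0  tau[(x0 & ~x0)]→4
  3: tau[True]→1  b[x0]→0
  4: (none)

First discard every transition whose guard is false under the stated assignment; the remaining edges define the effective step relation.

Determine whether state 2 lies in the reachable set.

Answer: UNREACHABLE

Trace:
Guard filter leaves 7 enabled edge(s).
L0 = {0}
L1 = {3}  cumulative {0,3}
L2 = {1}  cumulative {0,1,3}
L3 = {4}  cumulative {0,1,3,4}
Reachable = {0,1,3,4}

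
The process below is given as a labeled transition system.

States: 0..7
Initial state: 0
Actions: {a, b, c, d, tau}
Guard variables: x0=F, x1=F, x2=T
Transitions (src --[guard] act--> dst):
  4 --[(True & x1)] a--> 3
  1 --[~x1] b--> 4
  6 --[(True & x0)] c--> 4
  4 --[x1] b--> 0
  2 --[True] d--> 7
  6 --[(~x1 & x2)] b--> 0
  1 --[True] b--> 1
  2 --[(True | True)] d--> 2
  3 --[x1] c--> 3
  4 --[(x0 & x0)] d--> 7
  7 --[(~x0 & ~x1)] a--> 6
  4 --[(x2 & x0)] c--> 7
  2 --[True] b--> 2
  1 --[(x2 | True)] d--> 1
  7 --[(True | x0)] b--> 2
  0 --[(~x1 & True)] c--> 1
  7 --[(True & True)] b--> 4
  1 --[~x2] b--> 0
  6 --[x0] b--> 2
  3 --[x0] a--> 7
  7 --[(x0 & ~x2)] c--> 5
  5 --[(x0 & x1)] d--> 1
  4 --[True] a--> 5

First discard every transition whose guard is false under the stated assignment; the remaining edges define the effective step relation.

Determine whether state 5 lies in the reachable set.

After dropping false guards: 12 live edges.
L0 = {0}
L1 = {1}  total {0,1}
L2 = {4}  total {0,1,4}
L3 = {5}  total {0,1,4,5}
R = {0,1,4,5}
witness 5: c·b·a

Answer: REACHABLE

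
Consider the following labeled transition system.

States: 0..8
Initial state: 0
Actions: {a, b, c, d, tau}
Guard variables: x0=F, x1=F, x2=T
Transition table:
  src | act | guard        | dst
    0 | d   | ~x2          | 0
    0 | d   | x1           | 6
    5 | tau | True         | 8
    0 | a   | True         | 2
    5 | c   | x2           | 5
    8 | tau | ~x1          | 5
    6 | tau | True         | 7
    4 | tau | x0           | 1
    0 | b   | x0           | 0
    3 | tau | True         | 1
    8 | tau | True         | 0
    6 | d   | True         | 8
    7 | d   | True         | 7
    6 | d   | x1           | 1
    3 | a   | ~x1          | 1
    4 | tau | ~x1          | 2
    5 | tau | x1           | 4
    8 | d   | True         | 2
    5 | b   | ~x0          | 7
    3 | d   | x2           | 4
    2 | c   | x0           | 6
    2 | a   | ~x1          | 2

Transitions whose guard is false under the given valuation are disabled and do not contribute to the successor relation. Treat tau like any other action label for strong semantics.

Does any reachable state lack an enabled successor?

Reachable = {0,2}
  0: a→2  [1 exit(s)]
  2: a→2  [1 exit(s)]

Answer: DEADLOCK-FREE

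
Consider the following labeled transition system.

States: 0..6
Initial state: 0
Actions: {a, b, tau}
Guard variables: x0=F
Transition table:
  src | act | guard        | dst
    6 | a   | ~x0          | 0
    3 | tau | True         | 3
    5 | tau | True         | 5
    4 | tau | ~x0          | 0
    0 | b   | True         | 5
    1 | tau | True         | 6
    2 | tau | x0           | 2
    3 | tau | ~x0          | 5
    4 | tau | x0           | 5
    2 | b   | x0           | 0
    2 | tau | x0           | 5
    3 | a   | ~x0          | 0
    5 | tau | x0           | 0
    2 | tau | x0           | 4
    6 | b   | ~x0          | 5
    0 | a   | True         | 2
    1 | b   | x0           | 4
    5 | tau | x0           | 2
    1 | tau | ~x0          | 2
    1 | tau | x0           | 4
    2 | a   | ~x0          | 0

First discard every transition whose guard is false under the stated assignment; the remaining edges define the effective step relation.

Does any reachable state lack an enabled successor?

Answer: DEADLOCK-FREE

Analysis:
R = {0,2,5}
  0: a→2  b→5  [2 out]
  2: a→0  [1 out]
  5: tau→5  [1 out]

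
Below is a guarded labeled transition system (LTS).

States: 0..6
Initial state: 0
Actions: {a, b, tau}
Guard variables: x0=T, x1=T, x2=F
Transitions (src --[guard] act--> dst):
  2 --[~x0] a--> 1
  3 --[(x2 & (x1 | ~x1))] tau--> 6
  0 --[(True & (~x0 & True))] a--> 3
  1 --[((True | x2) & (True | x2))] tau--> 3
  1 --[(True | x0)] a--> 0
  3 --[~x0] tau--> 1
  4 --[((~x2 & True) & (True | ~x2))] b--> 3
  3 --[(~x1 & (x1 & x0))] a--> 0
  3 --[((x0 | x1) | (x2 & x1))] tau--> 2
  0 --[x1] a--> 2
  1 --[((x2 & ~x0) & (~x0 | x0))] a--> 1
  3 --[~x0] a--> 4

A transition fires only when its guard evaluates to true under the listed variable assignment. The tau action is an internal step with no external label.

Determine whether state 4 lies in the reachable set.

Answer: UNREACHABLE

Working:
5 transition(s) survive guard evaluation.
Layer 0: {0}
Layer 1: {2}  total {0,2}
Reach set: {0,2}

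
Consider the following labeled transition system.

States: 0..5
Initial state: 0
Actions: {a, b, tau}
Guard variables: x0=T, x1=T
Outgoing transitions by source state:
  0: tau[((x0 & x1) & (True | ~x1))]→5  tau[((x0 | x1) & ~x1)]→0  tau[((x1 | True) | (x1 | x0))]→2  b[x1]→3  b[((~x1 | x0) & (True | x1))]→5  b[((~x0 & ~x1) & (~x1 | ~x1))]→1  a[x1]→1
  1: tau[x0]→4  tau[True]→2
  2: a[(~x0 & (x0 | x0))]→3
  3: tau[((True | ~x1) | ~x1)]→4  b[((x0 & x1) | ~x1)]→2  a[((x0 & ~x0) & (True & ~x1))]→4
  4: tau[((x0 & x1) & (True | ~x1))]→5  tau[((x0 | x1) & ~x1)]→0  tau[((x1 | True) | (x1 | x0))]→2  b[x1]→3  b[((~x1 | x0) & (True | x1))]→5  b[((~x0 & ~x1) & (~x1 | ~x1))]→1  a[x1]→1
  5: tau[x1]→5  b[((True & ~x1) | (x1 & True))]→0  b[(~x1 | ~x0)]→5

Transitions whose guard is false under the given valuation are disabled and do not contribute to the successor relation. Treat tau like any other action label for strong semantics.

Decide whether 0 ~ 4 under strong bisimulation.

Refine partition for ~:
  round 0: {{0,1,2,3,4,5}}
  round 1: {{0,4},{1},{2},{3,5}}
  round 2: {{0,4},{1},{2},{3},{5}}
Fixed point at round 3; 5 class(es).
class of 0: {0,4}; class of 4: {0,4}

Answer: BISIMILAR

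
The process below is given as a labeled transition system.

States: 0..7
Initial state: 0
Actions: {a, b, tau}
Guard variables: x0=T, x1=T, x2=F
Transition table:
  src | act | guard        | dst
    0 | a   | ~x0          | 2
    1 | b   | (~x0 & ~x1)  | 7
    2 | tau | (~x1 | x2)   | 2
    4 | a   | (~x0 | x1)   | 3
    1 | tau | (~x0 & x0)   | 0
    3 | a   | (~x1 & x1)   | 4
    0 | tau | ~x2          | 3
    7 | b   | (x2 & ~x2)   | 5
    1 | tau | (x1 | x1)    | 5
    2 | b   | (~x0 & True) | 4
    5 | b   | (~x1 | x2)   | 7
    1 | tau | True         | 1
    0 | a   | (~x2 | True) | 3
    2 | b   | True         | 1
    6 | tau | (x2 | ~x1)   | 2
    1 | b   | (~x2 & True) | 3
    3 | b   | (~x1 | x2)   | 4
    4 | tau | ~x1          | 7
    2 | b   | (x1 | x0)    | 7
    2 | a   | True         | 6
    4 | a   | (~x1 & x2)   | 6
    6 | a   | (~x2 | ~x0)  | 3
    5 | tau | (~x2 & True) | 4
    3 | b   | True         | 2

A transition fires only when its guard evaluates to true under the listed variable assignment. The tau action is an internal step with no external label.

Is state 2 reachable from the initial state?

Answer: REACHABLE

Working:
After dropping false guards: 12 live edges.
Layer 0: {0}
Layer 1: {3}  total {0,3}
Layer 2: {2}  total {0,2,3}
Layer 3: {1,6,7}  total {0,1,2,3,6,7}
Layer 4: {5}  total {0,1,2,3,5,6,7}
Layer 5: {4}  total {0,1,2,3,4,5,6,7}
R = {0,1,2,3,4,5,6,7}
trace reaching 2: tau·b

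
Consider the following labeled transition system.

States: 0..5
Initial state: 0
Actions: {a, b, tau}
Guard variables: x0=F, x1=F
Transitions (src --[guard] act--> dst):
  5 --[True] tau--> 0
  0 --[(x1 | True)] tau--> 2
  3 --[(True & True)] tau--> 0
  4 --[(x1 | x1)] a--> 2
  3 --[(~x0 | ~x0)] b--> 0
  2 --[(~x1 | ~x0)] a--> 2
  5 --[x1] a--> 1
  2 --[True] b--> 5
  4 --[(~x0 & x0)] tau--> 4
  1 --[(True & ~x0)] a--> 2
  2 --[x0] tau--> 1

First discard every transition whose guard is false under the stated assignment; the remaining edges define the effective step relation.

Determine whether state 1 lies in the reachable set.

Answer: UNREACHABLE

Analysis:
Guard filter leaves 7 enabled edge(s).
depth 0: {0}
depth 1: {2}  now seen {0,2}
depth 2: {5}  now seen {0,2,5}
Reachable = {0,2,5}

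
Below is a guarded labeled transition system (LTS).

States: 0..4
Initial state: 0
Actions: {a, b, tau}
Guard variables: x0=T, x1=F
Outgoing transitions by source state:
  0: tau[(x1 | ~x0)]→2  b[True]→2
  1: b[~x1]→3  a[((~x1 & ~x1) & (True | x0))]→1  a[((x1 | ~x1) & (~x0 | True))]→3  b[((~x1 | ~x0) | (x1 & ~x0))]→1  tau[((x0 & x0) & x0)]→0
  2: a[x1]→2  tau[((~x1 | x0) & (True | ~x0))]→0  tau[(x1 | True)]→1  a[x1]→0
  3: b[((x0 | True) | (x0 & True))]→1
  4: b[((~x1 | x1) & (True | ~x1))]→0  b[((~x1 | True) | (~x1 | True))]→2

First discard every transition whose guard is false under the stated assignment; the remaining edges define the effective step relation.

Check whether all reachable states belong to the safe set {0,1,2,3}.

Answer: INVARIANT HOLDS

Working:
Allowed set {0,1,2,3}
R = {0,1,2,3}
  0: ✓
  1: ✓
  2: ✓
  3: ✓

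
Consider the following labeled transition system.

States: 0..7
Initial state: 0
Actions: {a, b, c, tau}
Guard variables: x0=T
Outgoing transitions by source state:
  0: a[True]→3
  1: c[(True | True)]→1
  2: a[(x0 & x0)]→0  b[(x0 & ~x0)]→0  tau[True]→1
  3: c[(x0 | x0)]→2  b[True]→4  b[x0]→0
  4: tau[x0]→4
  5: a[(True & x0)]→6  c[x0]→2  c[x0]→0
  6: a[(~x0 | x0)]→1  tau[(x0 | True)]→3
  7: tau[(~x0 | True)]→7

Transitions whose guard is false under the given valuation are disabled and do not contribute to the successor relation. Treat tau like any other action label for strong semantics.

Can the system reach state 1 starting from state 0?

Answer: REACHABLE

Analysis:
After dropping false guards: 14 live edges.
L0 = {0}
L1 = {3}  total {0,3}
L2 = {2,4}  total {0,2,3,4}
L3 = {1}  total {0,1,2,3,4}
Reach set: {0,1,2,3,4}
witness 1: a·c·tau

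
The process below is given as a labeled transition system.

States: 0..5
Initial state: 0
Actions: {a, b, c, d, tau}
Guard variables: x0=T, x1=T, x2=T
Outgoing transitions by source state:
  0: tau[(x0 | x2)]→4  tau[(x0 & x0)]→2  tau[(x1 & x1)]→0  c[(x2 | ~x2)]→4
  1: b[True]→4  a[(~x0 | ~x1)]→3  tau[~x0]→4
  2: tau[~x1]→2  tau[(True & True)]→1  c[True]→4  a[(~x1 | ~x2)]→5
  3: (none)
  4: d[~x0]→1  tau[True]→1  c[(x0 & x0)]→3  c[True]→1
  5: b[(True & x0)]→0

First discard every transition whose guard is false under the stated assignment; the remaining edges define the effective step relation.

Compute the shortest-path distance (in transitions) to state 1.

BFS to 1:
  L0 = {0}
  L1 = {2,4}
  L2 = {1,3}
1 enters at depth 2; path c·c

Answer: 2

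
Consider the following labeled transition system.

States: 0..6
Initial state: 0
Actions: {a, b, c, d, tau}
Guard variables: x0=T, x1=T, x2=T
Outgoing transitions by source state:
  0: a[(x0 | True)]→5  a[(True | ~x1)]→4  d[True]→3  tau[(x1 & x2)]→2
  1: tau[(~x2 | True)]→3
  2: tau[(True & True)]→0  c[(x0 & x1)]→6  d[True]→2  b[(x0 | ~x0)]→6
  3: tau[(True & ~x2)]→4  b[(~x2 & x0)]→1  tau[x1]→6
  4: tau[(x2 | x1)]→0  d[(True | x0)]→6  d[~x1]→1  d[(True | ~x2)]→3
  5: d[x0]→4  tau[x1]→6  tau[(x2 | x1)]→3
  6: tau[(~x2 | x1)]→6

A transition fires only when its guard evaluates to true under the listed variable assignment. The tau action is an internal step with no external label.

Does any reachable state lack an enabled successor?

Answer: DEADLOCK-FREE

Working:
Reach set: {0,2,3,4,5,6}
  0: a→4  a→5  d→3  tau→2  [4 out]
  2: b→6  c→6  d→2  tau→0  [4 out]
  3: tau→6  [1 out]
  4: d→3  d→6  tau→0  [3 out]
  5: d→4  tau→3  tau→6  [3 out]
  6: tau→6  [1 out]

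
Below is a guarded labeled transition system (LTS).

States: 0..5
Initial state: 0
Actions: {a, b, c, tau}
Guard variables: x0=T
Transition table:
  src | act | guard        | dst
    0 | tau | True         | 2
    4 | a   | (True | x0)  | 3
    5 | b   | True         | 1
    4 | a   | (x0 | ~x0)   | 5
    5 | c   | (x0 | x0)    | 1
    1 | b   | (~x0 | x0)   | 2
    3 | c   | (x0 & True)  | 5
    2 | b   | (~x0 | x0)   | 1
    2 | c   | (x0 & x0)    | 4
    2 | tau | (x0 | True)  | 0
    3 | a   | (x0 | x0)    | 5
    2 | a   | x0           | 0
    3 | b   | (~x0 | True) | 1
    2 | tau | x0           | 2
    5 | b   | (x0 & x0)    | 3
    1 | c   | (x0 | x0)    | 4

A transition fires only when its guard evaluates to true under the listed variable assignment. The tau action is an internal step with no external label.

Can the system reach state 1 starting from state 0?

Answer: REACHABLE

Trace:
Guard filter leaves 16 enabled edge(s).
depth 0: {0}
depth 1: {2}  total {0,2}
depth 2: {1,4}  total {0,1,2,4}
depth 3: {3,5}  total {0,1,2,3,4,5}
Reach set: {0,1,2,3,4,5}
trace reaching 1: tau·b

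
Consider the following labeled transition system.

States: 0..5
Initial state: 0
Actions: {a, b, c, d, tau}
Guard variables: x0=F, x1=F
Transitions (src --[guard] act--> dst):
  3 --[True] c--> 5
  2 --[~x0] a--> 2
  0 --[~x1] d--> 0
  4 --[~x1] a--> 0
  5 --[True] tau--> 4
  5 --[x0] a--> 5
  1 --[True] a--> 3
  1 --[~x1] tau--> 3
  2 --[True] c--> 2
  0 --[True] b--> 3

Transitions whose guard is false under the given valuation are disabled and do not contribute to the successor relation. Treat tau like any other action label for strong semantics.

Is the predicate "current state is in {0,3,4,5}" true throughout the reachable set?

Allowed set {0,3,4,5}
Reach set: {0,3,4,5}
  0: ✓
  3: ✓
  4: ✓
  5: ✓

Answer: INVARIANT HOLDS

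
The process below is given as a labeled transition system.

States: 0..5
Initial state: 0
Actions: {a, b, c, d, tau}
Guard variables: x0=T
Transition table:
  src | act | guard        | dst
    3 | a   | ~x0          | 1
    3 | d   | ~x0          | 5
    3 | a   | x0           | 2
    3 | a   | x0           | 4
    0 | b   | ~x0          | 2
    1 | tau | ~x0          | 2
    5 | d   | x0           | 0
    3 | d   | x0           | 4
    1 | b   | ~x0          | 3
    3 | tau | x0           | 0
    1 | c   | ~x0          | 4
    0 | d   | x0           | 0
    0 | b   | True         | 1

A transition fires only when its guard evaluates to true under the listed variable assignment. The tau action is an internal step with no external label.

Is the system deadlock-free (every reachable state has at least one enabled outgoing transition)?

Reachable = {0,1}
  0: b→1  d→0  [2 out]
  1: ∅  [deadlock]
trace reaching 1: b

Answer: DEADLOCK at state 1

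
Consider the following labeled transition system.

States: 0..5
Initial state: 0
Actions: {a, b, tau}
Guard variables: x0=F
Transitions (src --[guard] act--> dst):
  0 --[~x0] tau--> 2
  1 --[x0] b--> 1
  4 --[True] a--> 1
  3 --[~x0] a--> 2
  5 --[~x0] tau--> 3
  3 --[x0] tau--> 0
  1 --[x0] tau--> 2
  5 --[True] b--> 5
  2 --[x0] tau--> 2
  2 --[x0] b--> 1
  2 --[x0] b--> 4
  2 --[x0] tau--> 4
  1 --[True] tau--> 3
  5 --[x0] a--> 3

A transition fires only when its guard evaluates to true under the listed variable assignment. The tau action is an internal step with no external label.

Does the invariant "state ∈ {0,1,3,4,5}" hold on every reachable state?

Inv-set: {0,1,3,4,5}
R = {0,2}
  0: ✓
  2: outside
counterexample path to 2: tau

Answer: INVARIANT VIOLATED at state 2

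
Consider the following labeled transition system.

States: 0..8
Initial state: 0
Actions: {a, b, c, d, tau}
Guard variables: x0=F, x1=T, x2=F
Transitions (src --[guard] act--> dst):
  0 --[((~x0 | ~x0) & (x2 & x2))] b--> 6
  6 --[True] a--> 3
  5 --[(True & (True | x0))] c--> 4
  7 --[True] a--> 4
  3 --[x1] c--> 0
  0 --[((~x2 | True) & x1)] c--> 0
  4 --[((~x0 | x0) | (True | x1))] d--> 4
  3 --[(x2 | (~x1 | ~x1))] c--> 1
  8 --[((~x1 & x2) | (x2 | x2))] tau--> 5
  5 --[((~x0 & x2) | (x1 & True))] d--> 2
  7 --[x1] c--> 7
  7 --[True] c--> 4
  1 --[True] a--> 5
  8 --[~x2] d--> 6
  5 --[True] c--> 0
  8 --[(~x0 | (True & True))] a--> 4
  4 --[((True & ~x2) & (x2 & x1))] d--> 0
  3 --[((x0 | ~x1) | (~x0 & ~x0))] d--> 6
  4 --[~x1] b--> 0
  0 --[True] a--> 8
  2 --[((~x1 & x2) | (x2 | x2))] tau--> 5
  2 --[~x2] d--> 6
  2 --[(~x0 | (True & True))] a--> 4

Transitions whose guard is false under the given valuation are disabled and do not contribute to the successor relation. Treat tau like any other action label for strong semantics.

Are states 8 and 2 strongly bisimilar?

Answer: BISIMILAR

Working:
Refine partition for ~:
  round 0: {{0,1,2,3,4,5,6,7,8}}
  round 1: {{0,7},{1,6},{2,8},{3,5},{4}}
  round 2: {{0},{1,6},{2,8},{3},{4},{5},{7}}
  round 3: {{0},{1},{2,8},{3},{4},{5},{6},{7}}
stable after 4 split(s): 8 block(s)
class of 8: {2,8}; class of 2: {2,8}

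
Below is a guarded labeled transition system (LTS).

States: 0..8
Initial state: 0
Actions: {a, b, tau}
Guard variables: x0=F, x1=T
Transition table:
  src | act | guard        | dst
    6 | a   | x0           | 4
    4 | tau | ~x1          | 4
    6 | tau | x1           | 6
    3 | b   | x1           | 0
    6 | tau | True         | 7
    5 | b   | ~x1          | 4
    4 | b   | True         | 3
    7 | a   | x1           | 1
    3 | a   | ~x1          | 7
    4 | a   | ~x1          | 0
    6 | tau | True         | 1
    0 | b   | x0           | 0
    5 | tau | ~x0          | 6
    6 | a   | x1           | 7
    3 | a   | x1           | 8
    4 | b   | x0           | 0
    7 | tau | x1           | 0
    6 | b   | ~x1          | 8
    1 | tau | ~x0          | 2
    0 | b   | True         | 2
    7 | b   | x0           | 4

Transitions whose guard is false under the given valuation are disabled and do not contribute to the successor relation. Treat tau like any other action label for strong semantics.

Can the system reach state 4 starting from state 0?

Guard filter leaves 12 enabled edge(s).
L0 = {0}
L1 = {2}  cumulative {0,2}
Reachable = {0,2}

Answer: UNREACHABLE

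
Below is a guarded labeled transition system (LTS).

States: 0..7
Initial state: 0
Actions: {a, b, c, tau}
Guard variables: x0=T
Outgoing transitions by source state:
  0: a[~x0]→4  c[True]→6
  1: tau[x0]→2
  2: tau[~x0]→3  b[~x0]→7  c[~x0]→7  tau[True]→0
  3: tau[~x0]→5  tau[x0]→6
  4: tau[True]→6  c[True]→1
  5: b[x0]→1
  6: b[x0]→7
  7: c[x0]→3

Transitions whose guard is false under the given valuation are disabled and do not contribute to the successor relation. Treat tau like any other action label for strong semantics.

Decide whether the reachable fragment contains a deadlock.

Reach set: {0,3,6,7}
  0: c→6  [1 out]
  3: tau→6  [1 out]
  6: b→7  [1 out]
  7: c→3  [1 out]

Answer: DEADLOCK-FREE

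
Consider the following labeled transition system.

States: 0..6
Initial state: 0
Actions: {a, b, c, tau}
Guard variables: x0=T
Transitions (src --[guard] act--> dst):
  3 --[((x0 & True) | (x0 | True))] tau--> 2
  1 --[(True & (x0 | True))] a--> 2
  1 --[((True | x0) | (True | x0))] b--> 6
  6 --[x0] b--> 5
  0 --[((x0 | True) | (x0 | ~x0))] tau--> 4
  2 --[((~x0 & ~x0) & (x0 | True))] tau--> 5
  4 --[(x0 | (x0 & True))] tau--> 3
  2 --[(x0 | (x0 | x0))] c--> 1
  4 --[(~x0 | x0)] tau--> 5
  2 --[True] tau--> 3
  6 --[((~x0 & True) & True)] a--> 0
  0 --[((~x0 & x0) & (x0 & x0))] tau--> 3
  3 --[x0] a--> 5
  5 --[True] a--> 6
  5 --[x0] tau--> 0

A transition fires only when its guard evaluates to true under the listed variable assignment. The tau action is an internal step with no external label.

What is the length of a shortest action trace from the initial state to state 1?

Answer: 4

Trace:
Layered search for 1:
  depth 0: {0}
  depth 1: {4}
  depth 2: {3,5}
  depth 3: {2,6}
  depth 4: {1}
1 enters at depth 4; path tau·tau·tau·c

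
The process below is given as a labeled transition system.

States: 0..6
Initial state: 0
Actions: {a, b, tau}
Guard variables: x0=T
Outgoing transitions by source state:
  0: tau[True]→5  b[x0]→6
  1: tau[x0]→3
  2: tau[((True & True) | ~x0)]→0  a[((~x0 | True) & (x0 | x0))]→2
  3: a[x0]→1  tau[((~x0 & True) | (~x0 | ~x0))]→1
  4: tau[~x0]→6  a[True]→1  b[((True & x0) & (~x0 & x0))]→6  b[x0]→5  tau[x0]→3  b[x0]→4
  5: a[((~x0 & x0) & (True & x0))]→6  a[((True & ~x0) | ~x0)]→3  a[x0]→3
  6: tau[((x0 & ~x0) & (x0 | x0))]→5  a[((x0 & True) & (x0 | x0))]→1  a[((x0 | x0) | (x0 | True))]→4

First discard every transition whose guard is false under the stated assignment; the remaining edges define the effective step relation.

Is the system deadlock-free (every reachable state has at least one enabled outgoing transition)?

Answer: DEADLOCK-FREE

Trace:
R = {0,1,3,4,5,6}
  0: b→6  tau→5  [deg 2]
  1: tau→3  [deg 1]
  3: a→1  [deg 1]
  4: a→1  b→4  b→5  tau→3  [deg 4]
  5: a→3  [deg 1]
  6: a→1  a→4  [deg 2]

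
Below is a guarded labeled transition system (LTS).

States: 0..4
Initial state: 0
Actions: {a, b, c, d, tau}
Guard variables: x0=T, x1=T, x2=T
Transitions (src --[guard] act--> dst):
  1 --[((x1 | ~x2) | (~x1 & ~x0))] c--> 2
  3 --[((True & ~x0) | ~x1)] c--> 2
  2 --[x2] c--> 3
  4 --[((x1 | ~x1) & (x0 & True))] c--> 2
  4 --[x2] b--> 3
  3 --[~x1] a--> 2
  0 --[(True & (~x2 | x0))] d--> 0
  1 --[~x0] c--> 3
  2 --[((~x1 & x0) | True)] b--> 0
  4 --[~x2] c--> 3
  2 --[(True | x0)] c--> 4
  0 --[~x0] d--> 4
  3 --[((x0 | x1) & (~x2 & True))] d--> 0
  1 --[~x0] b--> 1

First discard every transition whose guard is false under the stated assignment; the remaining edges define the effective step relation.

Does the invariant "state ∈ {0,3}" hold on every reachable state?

Answer: INVARIANT HOLDS

Working:
Safe = {0,3}
Reachable = {0}
  0: ok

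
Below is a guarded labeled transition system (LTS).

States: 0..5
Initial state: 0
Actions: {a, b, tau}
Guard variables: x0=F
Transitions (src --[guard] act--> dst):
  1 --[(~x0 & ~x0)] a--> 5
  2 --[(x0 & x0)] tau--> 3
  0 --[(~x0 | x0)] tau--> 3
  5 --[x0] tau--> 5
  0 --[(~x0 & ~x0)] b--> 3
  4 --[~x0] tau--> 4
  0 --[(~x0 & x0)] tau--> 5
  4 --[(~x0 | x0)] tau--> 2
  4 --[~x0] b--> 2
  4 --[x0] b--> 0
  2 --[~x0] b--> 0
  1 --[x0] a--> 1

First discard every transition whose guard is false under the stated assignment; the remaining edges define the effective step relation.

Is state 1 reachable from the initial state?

7 transition(s) survive guard evaluation.
L0 = {0}
L1 = {3}  cumulative {0,3}
Reachable = {0,3}

Answer: UNREACHABLE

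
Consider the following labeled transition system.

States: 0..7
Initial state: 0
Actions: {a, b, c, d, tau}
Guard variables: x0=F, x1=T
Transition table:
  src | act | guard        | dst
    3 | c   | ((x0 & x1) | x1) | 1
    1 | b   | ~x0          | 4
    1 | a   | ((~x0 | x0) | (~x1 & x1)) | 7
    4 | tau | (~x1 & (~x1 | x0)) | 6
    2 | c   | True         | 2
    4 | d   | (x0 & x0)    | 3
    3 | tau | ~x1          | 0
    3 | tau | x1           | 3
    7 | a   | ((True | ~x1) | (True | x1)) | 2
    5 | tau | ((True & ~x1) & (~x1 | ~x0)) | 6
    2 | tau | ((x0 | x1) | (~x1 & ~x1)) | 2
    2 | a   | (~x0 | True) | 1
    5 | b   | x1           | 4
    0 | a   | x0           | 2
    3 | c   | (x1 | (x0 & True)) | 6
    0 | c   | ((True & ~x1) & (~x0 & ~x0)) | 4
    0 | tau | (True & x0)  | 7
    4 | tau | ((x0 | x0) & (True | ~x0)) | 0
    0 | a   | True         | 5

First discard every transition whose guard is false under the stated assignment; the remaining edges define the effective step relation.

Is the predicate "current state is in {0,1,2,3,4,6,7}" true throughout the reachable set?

Answer: INVARIANT VIOLATED at state 5

Working:
Inv-set: {0,1,2,3,4,6,7}
Reach set: {0,4,5}
  0: ✓
  4: ✓
  5: outside
counterexample path to 5: a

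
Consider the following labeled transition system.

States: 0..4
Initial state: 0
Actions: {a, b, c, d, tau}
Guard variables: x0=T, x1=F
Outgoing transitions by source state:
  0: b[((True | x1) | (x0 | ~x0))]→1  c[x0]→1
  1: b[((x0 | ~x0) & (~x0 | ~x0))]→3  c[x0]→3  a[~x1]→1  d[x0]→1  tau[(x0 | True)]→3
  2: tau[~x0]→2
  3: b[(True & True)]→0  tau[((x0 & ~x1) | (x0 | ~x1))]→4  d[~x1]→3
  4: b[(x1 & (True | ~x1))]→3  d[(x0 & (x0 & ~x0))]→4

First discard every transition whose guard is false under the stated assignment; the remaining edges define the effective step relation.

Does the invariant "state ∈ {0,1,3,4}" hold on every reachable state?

Safe = {0,1,3,4}
Reach set: {0,1,3,4}
  0: ok
  1: ok
  3: ok
  4: ok

Answer: INVARIANT HOLDS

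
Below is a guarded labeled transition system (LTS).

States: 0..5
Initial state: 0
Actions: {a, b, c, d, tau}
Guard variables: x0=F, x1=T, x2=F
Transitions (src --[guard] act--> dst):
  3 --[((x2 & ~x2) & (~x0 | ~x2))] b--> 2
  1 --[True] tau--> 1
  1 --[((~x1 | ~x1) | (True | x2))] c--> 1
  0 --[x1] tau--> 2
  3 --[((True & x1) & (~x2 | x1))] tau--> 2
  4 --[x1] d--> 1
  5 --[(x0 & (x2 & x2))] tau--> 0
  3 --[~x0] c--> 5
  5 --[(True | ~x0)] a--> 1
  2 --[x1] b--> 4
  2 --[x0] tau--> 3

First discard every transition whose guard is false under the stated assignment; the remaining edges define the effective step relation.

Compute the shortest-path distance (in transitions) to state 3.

Answer: UNREACHABLE

Analysis:
Breadth-first toward 3:
  L0 = {0}
  L1 = {2}
  L2 = {4}
  L3 = {1}
3 never appears.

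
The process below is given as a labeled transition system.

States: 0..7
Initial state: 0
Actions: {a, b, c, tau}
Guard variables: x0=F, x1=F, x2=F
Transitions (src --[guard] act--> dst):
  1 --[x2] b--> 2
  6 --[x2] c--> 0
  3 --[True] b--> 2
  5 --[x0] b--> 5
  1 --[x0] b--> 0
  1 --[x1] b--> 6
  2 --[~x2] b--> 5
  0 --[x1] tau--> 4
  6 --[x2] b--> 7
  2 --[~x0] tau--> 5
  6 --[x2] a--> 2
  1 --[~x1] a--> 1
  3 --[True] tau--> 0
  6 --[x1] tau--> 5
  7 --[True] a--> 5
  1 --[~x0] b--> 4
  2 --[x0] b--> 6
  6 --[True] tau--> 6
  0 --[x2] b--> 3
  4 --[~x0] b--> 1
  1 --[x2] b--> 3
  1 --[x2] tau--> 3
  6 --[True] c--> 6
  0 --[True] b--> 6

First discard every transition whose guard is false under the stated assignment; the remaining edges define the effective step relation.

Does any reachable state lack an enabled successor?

R = {0,6}
  0: b→6  [deg 1]
  6: c→6  tau→6  [deg 2]

Answer: DEADLOCK-FREE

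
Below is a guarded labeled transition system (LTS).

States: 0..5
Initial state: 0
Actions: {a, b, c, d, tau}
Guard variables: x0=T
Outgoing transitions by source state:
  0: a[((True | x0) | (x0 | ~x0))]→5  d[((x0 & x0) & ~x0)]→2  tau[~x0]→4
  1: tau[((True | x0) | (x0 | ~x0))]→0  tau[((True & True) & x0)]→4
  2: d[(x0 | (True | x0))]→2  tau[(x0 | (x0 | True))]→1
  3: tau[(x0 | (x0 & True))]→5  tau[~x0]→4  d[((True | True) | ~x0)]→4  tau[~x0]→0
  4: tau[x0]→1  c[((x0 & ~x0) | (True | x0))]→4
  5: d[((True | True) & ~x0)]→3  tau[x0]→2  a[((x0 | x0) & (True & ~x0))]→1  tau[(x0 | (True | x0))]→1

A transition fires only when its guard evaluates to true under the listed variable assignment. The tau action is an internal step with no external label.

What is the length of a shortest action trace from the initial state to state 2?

Breadth-first toward 2:
  L0 = {0}
  L1 = {5}
  L2 = {1,2}
2 enters at depth 2; path a·tau

Answer: 2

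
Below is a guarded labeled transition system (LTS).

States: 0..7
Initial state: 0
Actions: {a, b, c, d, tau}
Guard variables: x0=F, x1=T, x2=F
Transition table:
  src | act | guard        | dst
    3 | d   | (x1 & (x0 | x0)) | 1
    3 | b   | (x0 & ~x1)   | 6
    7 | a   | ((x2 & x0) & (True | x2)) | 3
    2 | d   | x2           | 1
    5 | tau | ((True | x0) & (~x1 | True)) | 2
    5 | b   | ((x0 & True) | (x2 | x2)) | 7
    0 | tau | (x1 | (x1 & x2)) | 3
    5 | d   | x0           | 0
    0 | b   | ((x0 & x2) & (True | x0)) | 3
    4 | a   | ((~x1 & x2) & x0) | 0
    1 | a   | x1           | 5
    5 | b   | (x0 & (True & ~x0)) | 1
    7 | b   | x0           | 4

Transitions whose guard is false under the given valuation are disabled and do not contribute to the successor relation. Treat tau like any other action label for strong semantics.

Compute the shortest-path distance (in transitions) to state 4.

Answer: UNREACHABLE

Trace:
BFS to 4:
  Layer 0: {0}
  Layer 1: {3}
4 never appears.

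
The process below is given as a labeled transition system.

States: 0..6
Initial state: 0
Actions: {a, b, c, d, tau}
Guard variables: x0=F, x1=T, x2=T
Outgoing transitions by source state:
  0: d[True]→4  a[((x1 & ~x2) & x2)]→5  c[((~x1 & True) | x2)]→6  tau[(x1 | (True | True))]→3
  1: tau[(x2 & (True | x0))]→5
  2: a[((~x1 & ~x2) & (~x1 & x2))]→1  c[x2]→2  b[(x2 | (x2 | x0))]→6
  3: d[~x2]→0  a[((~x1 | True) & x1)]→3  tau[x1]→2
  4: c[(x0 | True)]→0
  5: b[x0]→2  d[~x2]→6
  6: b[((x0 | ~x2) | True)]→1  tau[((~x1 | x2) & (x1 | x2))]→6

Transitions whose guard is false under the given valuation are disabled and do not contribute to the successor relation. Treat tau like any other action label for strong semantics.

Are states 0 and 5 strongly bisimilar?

Bisimulation quotient by refinement:
  π0 = {{0,1,2,3,4,5,6}}
  π1 = {{0},{1},{2},{3},{4},{5},{6}}
stable after 2 split(s): 7 block(s)
0∈{0}, 5∈{5}

Answer: NOT BISIMILAR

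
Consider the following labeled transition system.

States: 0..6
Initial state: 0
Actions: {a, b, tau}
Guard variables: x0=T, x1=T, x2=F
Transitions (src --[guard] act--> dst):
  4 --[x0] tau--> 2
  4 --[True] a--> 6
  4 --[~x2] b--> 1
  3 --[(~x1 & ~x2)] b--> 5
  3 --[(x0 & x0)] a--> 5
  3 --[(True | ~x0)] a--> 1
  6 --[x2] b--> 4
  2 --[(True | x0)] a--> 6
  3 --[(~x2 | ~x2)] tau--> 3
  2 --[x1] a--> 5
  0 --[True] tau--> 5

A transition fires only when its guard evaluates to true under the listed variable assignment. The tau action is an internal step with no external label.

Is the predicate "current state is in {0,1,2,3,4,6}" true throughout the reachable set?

Allowed set {0,1,2,3,4,6}
Reach set: {0,5}
  0: safe
  5: outside
counterexample path to 5: tau

Answer: INVARIANT VIOLATED at state 5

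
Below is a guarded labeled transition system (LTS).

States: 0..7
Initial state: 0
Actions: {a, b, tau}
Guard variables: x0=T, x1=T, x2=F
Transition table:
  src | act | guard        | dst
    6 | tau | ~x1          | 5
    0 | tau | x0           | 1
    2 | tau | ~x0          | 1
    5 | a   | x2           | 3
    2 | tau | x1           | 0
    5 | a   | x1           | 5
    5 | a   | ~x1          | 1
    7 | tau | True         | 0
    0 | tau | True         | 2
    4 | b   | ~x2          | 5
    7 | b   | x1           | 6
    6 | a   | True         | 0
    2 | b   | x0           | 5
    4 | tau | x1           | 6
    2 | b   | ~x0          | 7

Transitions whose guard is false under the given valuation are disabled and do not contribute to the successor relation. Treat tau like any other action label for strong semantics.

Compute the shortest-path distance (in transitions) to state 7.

Answer: UNREACHABLE

Trace:
BFS to 7:
  depth 0: {0}
  depth 1: {1,2}
  depth 2: {5}
7 never appears.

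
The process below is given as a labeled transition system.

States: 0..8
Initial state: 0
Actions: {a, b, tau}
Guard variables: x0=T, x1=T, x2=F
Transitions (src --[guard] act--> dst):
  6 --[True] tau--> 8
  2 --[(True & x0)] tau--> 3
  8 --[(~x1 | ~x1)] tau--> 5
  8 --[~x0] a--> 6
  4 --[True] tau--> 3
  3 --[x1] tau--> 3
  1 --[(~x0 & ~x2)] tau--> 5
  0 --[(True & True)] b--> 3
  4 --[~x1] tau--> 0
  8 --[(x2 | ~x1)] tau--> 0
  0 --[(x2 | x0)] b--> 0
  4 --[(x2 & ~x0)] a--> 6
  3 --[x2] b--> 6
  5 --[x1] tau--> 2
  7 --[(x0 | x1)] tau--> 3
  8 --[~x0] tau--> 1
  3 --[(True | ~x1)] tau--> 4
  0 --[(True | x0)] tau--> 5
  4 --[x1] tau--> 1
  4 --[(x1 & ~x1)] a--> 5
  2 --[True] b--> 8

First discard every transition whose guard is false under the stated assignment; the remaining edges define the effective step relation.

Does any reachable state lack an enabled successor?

Reachable = {0,1,2,3,4,5,8}
  0: b→0  b→3  tau→5  [3 out]
  1: ∅  [no exit]
  2: b→8  tau→3  [2 out]
  3: tau→3  tau→4  [2 out]
  4: tau→1  tau→3  [2 out]
  5: tau→2  [1 out]
  8: ∅  [no exit]
witness 1: b·tau·tau

Answer: DEADLOCK at state 1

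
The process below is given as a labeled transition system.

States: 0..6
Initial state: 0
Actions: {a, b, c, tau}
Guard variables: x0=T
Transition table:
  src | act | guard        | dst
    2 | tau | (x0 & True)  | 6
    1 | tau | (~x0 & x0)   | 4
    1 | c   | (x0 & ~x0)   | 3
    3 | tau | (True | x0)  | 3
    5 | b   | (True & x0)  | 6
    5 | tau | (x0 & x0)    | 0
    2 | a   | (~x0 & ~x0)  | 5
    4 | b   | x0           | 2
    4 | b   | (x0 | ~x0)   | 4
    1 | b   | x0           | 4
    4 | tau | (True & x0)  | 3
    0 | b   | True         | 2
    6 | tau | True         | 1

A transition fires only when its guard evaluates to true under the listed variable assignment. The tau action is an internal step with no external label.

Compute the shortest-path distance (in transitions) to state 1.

Breadth-first toward 1:
  Layer 0: {0}
  Layer 1: {2}
  Layer 2: {6}
  Layer 3: {1}
1 enters at depth 3; path b·tau·tau

Answer: 3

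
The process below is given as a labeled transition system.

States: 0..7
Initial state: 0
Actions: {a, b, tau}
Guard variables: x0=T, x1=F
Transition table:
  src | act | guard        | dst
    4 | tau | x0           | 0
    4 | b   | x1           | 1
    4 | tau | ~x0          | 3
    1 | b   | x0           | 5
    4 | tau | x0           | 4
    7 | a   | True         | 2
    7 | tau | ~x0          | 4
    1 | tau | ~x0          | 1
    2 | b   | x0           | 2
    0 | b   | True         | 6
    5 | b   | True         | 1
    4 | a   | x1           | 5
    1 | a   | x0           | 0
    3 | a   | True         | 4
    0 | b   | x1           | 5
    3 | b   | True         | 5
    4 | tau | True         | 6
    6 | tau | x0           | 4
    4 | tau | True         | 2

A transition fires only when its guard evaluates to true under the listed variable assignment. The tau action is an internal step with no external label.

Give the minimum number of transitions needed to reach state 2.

Answer: 3

Trace:
Breadth-first toward 2:
  L0 = {0}
  L1 = {6}
  L2 = {4}
  L3 = {2}
2 enters at depth 3; path b·tau·tau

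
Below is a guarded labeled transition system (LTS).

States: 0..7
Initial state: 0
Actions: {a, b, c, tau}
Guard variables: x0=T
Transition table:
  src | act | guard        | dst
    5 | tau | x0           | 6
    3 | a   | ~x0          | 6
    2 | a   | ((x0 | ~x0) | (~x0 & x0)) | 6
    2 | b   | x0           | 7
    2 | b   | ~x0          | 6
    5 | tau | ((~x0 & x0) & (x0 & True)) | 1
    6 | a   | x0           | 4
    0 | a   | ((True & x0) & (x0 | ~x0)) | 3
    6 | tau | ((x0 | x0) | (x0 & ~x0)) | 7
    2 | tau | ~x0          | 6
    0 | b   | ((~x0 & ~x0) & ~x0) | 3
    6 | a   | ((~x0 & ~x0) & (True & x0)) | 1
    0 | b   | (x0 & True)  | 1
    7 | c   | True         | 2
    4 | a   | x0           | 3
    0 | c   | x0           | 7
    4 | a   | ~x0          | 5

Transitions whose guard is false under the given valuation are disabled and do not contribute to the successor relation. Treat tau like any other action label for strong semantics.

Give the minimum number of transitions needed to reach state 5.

Breadth-first toward 5:
  L0 = {0}
  L1 = {1,3,7}
  L2 = {2}
  L3 = {6}
  L4 = {4}
5 never appears.

Answer: UNREACHABLE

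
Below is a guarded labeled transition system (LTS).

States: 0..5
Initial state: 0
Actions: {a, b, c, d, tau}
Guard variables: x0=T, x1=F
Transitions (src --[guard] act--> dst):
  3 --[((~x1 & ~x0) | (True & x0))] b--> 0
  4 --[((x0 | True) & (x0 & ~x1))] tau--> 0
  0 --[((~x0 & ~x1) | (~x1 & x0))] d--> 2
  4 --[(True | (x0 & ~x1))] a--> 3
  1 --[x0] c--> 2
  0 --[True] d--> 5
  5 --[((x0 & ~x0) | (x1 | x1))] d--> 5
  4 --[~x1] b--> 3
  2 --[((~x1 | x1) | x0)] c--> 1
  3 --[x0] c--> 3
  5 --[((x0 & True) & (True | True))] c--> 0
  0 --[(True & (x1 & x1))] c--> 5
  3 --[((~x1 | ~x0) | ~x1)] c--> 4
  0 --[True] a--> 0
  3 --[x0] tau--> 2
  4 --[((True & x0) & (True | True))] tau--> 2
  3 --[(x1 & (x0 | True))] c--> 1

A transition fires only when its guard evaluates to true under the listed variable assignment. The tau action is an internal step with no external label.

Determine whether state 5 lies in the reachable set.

Guard filter leaves 14 enabled edge(s).
Layer 0: {0}
Layer 1: {2,5}  total {0,2,5}
Layer 2: {1}  total {0,1,2,5}
Reach set: {0,1,2,5}
witness 5: d

Answer: REACHABLE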